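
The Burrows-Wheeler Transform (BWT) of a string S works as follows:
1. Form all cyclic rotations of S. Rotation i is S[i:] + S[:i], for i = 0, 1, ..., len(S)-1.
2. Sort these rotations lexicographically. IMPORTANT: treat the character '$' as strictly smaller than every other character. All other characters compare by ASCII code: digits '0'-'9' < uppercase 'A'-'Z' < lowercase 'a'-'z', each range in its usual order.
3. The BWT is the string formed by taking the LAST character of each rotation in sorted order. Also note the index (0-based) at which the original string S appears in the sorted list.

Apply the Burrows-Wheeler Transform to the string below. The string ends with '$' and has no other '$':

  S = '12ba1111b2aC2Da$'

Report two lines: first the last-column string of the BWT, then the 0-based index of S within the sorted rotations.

Answer: aa11$1Cb1a2Db212
4

Derivation:
All 16 rotations (rotation i = S[i:]+S[:i]):
  rot[0] = 12ba1111b2aC2Da$
  rot[1] = 2ba1111b2aC2Da$1
  rot[2] = ba1111b2aC2Da$12
  rot[3] = a1111b2aC2Da$12b
  rot[4] = 1111b2aC2Da$12ba
  rot[5] = 111b2aC2Da$12ba1
  rot[6] = 11b2aC2Da$12ba11
  rot[7] = 1b2aC2Da$12ba111
  rot[8] = b2aC2Da$12ba1111
  rot[9] = 2aC2Da$12ba1111b
  rot[10] = aC2Da$12ba1111b2
  rot[11] = C2Da$12ba1111b2a
  rot[12] = 2Da$12ba1111b2aC
  rot[13] = Da$12ba1111b2aC2
  rot[14] = a$12ba1111b2aC2D
  rot[15] = $12ba1111b2aC2Da
Sorted (with $ < everything):
  sorted[0] = $12ba1111b2aC2Da  (last char: 'a')
  sorted[1] = 1111b2aC2Da$12ba  (last char: 'a')
  sorted[2] = 111b2aC2Da$12ba1  (last char: '1')
  sorted[3] = 11b2aC2Da$12ba11  (last char: '1')
  sorted[4] = 12ba1111b2aC2Da$  (last char: '$')
  sorted[5] = 1b2aC2Da$12ba111  (last char: '1')
  sorted[6] = 2Da$12ba1111b2aC  (last char: 'C')
  sorted[7] = 2aC2Da$12ba1111b  (last char: 'b')
  sorted[8] = 2ba1111b2aC2Da$1  (last char: '1')
  sorted[9] = C2Da$12ba1111b2a  (last char: 'a')
  sorted[10] = Da$12ba1111b2aC2  (last char: '2')
  sorted[11] = a$12ba1111b2aC2D  (last char: 'D')
  sorted[12] = a1111b2aC2Da$12b  (last char: 'b')
  sorted[13] = aC2Da$12ba1111b2  (last char: '2')
  sorted[14] = b2aC2Da$12ba1111  (last char: '1')
  sorted[15] = ba1111b2aC2Da$12  (last char: '2')
Last column: aa11$1Cb1a2Db212
Original string S is at sorted index 4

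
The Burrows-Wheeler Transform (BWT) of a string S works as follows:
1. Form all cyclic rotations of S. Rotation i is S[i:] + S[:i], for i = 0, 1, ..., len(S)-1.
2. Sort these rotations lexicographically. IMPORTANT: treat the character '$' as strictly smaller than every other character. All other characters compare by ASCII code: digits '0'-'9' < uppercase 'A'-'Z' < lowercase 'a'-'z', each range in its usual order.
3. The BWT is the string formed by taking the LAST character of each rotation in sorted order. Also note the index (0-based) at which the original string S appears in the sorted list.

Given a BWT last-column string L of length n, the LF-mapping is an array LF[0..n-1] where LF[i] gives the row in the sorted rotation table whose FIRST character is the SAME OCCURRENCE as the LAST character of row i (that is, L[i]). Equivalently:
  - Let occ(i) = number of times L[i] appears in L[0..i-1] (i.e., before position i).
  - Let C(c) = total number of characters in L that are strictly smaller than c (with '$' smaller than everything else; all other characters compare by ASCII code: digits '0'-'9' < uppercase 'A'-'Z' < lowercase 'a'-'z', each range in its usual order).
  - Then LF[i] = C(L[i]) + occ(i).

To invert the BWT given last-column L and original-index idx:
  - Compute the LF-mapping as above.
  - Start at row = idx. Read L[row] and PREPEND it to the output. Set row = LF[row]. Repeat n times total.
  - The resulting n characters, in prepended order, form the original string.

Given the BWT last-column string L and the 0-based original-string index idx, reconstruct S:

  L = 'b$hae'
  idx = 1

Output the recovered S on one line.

LF mapping: 2 0 4 1 3
Walk LF starting at row 1, prepending L[row]:
  step 1: row=1, L[1]='$', prepend. Next row=LF[1]=0
  step 2: row=0, L[0]='b', prepend. Next row=LF[0]=2
  step 3: row=2, L[2]='h', prepend. Next row=LF[2]=4
  step 4: row=4, L[4]='e', prepend. Next row=LF[4]=3
  step 5: row=3, L[3]='a', prepend. Next row=LF[3]=1
Reversed output: aehb$

Answer: aehb$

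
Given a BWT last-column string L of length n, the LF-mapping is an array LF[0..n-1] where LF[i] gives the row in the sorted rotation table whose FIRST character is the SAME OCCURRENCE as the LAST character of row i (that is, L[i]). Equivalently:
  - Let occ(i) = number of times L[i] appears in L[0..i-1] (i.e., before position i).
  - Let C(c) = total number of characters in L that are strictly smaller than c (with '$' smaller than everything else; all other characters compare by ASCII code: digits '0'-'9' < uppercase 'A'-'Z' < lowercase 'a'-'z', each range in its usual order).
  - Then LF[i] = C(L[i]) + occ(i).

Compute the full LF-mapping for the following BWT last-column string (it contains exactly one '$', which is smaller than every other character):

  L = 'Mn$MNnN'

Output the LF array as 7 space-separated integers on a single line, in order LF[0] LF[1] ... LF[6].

Char counts: '$':1, 'M':2, 'N':2, 'n':2
C (first-col start): C('$')=0, C('M')=1, C('N')=3, C('n')=5
L[0]='M': occ=0, LF[0]=C('M')+0=1+0=1
L[1]='n': occ=0, LF[1]=C('n')+0=5+0=5
L[2]='$': occ=0, LF[2]=C('$')+0=0+0=0
L[3]='M': occ=1, LF[3]=C('M')+1=1+1=2
L[4]='N': occ=0, LF[4]=C('N')+0=3+0=3
L[5]='n': occ=1, LF[5]=C('n')+1=5+1=6
L[6]='N': occ=1, LF[6]=C('N')+1=3+1=4

Answer: 1 5 0 2 3 6 4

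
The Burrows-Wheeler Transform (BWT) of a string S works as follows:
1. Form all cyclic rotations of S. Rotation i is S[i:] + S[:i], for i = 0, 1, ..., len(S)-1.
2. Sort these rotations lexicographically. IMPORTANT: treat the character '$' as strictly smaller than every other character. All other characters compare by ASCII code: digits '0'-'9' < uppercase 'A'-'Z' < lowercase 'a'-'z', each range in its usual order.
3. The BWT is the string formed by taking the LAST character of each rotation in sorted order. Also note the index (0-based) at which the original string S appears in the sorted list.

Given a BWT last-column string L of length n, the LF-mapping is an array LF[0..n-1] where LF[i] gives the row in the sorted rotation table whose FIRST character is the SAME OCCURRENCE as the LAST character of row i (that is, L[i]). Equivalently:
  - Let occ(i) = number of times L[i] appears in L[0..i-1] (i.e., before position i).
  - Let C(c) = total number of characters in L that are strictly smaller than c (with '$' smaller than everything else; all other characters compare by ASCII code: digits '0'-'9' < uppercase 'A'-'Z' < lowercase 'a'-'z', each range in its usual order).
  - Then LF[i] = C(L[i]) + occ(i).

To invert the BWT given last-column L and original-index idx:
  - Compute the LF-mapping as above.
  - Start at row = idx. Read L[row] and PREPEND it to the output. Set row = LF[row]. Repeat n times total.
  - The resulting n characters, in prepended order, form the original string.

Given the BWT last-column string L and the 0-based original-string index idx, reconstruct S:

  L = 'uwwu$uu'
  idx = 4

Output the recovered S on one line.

Answer: uwuuwu$

Derivation:
LF mapping: 1 5 6 2 0 3 4
Walk LF starting at row 4, prepending L[row]:
  step 1: row=4, L[4]='$', prepend. Next row=LF[4]=0
  step 2: row=0, L[0]='u', prepend. Next row=LF[0]=1
  step 3: row=1, L[1]='w', prepend. Next row=LF[1]=5
  step 4: row=5, L[5]='u', prepend. Next row=LF[5]=3
  step 5: row=3, L[3]='u', prepend. Next row=LF[3]=2
  step 6: row=2, L[2]='w', prepend. Next row=LF[2]=6
  step 7: row=6, L[6]='u', prepend. Next row=LF[6]=4
Reversed output: uwuuwu$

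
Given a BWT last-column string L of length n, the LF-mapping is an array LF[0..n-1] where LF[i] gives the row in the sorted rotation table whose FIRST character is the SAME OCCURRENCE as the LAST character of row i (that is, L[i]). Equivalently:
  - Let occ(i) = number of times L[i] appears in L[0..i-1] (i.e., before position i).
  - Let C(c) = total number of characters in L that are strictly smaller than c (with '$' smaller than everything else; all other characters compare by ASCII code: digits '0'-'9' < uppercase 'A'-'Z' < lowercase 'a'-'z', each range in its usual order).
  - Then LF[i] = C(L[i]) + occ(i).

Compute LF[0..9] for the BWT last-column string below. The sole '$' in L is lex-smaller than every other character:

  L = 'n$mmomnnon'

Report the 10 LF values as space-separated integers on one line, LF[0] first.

Char counts: '$':1, 'm':3, 'n':4, 'o':2
C (first-col start): C('$')=0, C('m')=1, C('n')=4, C('o')=8
L[0]='n': occ=0, LF[0]=C('n')+0=4+0=4
L[1]='$': occ=0, LF[1]=C('$')+0=0+0=0
L[2]='m': occ=0, LF[2]=C('m')+0=1+0=1
L[3]='m': occ=1, LF[3]=C('m')+1=1+1=2
L[4]='o': occ=0, LF[4]=C('o')+0=8+0=8
L[5]='m': occ=2, LF[5]=C('m')+2=1+2=3
L[6]='n': occ=1, LF[6]=C('n')+1=4+1=5
L[7]='n': occ=2, LF[7]=C('n')+2=4+2=6
L[8]='o': occ=1, LF[8]=C('o')+1=8+1=9
L[9]='n': occ=3, LF[9]=C('n')+3=4+3=7

Answer: 4 0 1 2 8 3 5 6 9 7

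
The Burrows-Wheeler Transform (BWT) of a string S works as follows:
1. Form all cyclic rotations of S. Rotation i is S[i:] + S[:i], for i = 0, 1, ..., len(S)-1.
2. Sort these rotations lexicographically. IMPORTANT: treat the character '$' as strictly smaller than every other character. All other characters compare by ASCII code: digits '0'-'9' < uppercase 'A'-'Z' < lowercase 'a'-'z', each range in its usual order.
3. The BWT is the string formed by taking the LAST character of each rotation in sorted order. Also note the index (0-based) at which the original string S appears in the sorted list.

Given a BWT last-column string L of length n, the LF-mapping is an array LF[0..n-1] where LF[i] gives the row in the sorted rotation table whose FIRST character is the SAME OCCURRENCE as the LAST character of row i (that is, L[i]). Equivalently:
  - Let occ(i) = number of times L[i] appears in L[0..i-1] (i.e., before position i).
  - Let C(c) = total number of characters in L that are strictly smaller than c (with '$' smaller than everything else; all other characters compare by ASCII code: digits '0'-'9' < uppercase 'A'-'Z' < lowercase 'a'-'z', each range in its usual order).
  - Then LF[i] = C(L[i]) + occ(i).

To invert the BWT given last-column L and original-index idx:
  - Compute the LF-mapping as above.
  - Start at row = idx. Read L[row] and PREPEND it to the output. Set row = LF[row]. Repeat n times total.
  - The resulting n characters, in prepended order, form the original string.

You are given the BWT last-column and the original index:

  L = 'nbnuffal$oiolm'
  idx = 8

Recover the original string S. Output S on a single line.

Answer: muffinballoon$

Derivation:
LF mapping: 9 2 10 13 3 4 1 6 0 11 5 12 7 8
Walk LF starting at row 8, prepending L[row]:
  step 1: row=8, L[8]='$', prepend. Next row=LF[8]=0
  step 2: row=0, L[0]='n', prepend. Next row=LF[0]=9
  step 3: row=9, L[9]='o', prepend. Next row=LF[9]=11
  step 4: row=11, L[11]='o', prepend. Next row=LF[11]=12
  step 5: row=12, L[12]='l', prepend. Next row=LF[12]=7
  step 6: row=7, L[7]='l', prepend. Next row=LF[7]=6
  step 7: row=6, L[6]='a', prepend. Next row=LF[6]=1
  step 8: row=1, L[1]='b', prepend. Next row=LF[1]=2
  step 9: row=2, L[2]='n', prepend. Next row=LF[2]=10
  step 10: row=10, L[10]='i', prepend. Next row=LF[10]=5
  step 11: row=5, L[5]='f', prepend. Next row=LF[5]=4
  step 12: row=4, L[4]='f', prepend. Next row=LF[4]=3
  step 13: row=3, L[3]='u', prepend. Next row=LF[3]=13
  step 14: row=13, L[13]='m', prepend. Next row=LF[13]=8
Reversed output: muffinballoon$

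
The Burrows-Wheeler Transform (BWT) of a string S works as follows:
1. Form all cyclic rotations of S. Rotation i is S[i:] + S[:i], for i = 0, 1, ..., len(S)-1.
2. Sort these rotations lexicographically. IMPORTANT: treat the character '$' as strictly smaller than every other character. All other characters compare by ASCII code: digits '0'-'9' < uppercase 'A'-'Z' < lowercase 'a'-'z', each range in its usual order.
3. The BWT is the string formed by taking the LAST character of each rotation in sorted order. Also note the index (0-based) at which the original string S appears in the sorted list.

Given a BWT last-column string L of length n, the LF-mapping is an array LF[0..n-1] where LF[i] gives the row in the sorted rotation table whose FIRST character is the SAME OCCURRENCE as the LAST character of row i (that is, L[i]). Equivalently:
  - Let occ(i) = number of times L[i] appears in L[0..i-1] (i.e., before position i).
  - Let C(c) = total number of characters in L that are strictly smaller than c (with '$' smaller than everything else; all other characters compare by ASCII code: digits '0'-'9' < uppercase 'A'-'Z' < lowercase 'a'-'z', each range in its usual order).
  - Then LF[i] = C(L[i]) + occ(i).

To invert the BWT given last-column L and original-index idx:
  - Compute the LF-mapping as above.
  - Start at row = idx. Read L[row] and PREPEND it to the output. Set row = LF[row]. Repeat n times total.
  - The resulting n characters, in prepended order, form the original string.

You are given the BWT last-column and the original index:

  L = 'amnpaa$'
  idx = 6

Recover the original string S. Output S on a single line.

Answer: panama$

Derivation:
LF mapping: 1 4 5 6 2 3 0
Walk LF starting at row 6, prepending L[row]:
  step 1: row=6, L[6]='$', prepend. Next row=LF[6]=0
  step 2: row=0, L[0]='a', prepend. Next row=LF[0]=1
  step 3: row=1, L[1]='m', prepend. Next row=LF[1]=4
  step 4: row=4, L[4]='a', prepend. Next row=LF[4]=2
  step 5: row=2, L[2]='n', prepend. Next row=LF[2]=5
  step 6: row=5, L[5]='a', prepend. Next row=LF[5]=3
  step 7: row=3, L[3]='p', prepend. Next row=LF[3]=6
Reversed output: panama$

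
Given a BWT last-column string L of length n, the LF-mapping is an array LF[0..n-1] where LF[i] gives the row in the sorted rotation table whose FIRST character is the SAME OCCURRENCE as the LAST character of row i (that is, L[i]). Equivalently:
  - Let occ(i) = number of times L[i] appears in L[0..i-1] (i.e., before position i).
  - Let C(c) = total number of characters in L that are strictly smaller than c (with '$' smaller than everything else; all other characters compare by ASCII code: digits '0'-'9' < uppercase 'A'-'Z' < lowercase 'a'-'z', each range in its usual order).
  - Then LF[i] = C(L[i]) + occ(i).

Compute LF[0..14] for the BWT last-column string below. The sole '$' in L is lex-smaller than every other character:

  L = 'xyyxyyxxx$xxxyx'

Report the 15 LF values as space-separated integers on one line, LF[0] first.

Char counts: '$':1, 'x':9, 'y':5
C (first-col start): C('$')=0, C('x')=1, C('y')=10
L[0]='x': occ=0, LF[0]=C('x')+0=1+0=1
L[1]='y': occ=0, LF[1]=C('y')+0=10+0=10
L[2]='y': occ=1, LF[2]=C('y')+1=10+1=11
L[3]='x': occ=1, LF[3]=C('x')+1=1+1=2
L[4]='y': occ=2, LF[4]=C('y')+2=10+2=12
L[5]='y': occ=3, LF[5]=C('y')+3=10+3=13
L[6]='x': occ=2, LF[6]=C('x')+2=1+2=3
L[7]='x': occ=3, LF[7]=C('x')+3=1+3=4
L[8]='x': occ=4, LF[8]=C('x')+4=1+4=5
L[9]='$': occ=0, LF[9]=C('$')+0=0+0=0
L[10]='x': occ=5, LF[10]=C('x')+5=1+5=6
L[11]='x': occ=6, LF[11]=C('x')+6=1+6=7
L[12]='x': occ=7, LF[12]=C('x')+7=1+7=8
L[13]='y': occ=4, LF[13]=C('y')+4=10+4=14
L[14]='x': occ=8, LF[14]=C('x')+8=1+8=9

Answer: 1 10 11 2 12 13 3 4 5 0 6 7 8 14 9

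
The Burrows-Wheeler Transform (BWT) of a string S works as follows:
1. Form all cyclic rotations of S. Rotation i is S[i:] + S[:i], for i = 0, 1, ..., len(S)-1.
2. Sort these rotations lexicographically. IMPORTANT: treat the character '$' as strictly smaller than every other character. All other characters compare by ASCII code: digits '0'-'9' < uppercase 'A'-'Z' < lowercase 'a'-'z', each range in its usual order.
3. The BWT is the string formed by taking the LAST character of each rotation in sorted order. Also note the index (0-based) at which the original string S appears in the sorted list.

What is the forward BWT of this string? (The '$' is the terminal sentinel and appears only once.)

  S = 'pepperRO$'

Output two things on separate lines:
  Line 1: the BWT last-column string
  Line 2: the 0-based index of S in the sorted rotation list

All 9 rotations (rotation i = S[i:]+S[:i]):
  rot[0] = pepperRO$
  rot[1] = epperRO$p
  rot[2] = pperRO$pe
  rot[3] = perRO$pep
  rot[4] = erRO$pepp
  rot[5] = rRO$peppe
  rot[6] = RO$pepper
  rot[7] = O$pepperR
  rot[8] = $pepperRO
Sorted (with $ < everything):
  sorted[0] = $pepperRO  (last char: 'O')
  sorted[1] = O$pepperR  (last char: 'R')
  sorted[2] = RO$pepper  (last char: 'r')
  sorted[3] = epperRO$p  (last char: 'p')
  sorted[4] = erRO$pepp  (last char: 'p')
  sorted[5] = pepperRO$  (last char: '$')
  sorted[6] = perRO$pep  (last char: 'p')
  sorted[7] = pperRO$pe  (last char: 'e')
  sorted[8] = rRO$peppe  (last char: 'e')
Last column: ORrpp$pee
Original string S is at sorted index 5

Answer: ORrpp$pee
5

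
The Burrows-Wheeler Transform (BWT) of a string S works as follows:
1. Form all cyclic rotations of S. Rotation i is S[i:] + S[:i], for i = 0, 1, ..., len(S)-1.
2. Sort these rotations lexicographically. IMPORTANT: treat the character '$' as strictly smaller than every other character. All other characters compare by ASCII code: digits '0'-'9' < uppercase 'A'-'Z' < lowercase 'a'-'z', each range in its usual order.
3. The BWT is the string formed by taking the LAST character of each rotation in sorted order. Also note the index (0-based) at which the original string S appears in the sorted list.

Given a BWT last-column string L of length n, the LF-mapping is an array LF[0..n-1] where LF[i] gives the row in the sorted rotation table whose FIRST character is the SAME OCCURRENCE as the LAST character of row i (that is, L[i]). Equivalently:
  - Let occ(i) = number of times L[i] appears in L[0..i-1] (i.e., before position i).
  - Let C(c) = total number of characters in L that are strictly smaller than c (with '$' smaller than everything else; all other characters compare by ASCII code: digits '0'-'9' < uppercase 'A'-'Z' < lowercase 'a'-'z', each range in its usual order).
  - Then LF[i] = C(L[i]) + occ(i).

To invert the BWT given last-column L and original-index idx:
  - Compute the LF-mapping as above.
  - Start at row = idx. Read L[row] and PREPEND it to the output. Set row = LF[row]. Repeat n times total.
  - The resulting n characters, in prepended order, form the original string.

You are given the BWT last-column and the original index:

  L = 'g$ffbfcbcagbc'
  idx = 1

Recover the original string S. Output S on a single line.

Answer: afbcgfccfbbg$

Derivation:
LF mapping: 11 0 8 9 2 10 5 3 6 1 12 4 7
Walk LF starting at row 1, prepending L[row]:
  step 1: row=1, L[1]='$', prepend. Next row=LF[1]=0
  step 2: row=0, L[0]='g', prepend. Next row=LF[0]=11
  step 3: row=11, L[11]='b', prepend. Next row=LF[11]=4
  step 4: row=4, L[4]='b', prepend. Next row=LF[4]=2
  step 5: row=2, L[2]='f', prepend. Next row=LF[2]=8
  step 6: row=8, L[8]='c', prepend. Next row=LF[8]=6
  step 7: row=6, L[6]='c', prepend. Next row=LF[6]=5
  step 8: row=5, L[5]='f', prepend. Next row=LF[5]=10
  step 9: row=10, L[10]='g', prepend. Next row=LF[10]=12
  step 10: row=12, L[12]='c', prepend. Next row=LF[12]=7
  step 11: row=7, L[7]='b', prepend. Next row=LF[7]=3
  step 12: row=3, L[3]='f', prepend. Next row=LF[3]=9
  step 13: row=9, L[9]='a', prepend. Next row=LF[9]=1
Reversed output: afbcgfccfbbg$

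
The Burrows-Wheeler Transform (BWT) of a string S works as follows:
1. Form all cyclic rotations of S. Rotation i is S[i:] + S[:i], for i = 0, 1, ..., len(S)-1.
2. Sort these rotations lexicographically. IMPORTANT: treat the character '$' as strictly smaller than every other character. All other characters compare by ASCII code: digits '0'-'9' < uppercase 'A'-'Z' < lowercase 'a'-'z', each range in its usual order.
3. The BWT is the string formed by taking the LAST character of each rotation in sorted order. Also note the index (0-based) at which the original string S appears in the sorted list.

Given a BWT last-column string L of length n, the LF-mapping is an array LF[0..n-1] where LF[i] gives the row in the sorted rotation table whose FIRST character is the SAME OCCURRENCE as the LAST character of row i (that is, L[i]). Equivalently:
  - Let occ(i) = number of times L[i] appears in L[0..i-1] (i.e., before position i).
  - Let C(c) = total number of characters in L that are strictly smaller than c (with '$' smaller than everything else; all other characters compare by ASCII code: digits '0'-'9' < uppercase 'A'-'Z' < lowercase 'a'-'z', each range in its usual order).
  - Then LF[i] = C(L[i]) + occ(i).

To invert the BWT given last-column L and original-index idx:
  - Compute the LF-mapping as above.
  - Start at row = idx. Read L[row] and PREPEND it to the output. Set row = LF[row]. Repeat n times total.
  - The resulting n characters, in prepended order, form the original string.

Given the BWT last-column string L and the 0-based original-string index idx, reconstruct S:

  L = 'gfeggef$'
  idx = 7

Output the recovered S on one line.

LF mapping: 5 3 1 6 7 2 4 0
Walk LF starting at row 7, prepending L[row]:
  step 1: row=7, L[7]='$', prepend. Next row=LF[7]=0
  step 2: row=0, L[0]='g', prepend. Next row=LF[0]=5
  step 3: row=5, L[5]='e', prepend. Next row=LF[5]=2
  step 4: row=2, L[2]='e', prepend. Next row=LF[2]=1
  step 5: row=1, L[1]='f', prepend. Next row=LF[1]=3
  step 6: row=3, L[3]='g', prepend. Next row=LF[3]=6
  step 7: row=6, L[6]='f', prepend. Next row=LF[6]=4
  step 8: row=4, L[4]='g', prepend. Next row=LF[4]=7
Reversed output: gfgfeeg$

Answer: gfgfeeg$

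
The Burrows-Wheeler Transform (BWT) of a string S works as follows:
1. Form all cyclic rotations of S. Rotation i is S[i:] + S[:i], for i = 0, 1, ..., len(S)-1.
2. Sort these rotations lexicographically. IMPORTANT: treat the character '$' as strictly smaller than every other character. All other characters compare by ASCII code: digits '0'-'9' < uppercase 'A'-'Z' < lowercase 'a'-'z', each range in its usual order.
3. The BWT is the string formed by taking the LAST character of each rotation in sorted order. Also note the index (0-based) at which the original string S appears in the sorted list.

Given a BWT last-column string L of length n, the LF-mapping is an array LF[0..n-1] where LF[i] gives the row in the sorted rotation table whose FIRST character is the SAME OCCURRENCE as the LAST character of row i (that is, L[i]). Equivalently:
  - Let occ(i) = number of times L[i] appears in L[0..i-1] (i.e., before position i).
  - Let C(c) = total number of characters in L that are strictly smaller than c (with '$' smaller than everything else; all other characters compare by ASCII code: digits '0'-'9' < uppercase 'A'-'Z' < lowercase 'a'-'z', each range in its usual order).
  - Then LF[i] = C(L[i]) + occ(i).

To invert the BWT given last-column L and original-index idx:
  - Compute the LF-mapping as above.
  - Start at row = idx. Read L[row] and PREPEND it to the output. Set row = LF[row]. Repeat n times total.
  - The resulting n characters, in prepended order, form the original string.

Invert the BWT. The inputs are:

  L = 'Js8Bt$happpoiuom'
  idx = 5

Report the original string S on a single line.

Answer: hippopotamus8BJ$

Derivation:
LF mapping: 3 13 1 2 14 0 5 4 10 11 12 8 6 15 9 7
Walk LF starting at row 5, prepending L[row]:
  step 1: row=5, L[5]='$', prepend. Next row=LF[5]=0
  step 2: row=0, L[0]='J', prepend. Next row=LF[0]=3
  step 3: row=3, L[3]='B', prepend. Next row=LF[3]=2
  step 4: row=2, L[2]='8', prepend. Next row=LF[2]=1
  step 5: row=1, L[1]='s', prepend. Next row=LF[1]=13
  step 6: row=13, L[13]='u', prepend. Next row=LF[13]=15
  step 7: row=15, L[15]='m', prepend. Next row=LF[15]=7
  step 8: row=7, L[7]='a', prepend. Next row=LF[7]=4
  step 9: row=4, L[4]='t', prepend. Next row=LF[4]=14
  step 10: row=14, L[14]='o', prepend. Next row=LF[14]=9
  step 11: row=9, L[9]='p', prepend. Next row=LF[9]=11
  step 12: row=11, L[11]='o', prepend. Next row=LF[11]=8
  step 13: row=8, L[8]='p', prepend. Next row=LF[8]=10
  step 14: row=10, L[10]='p', prepend. Next row=LF[10]=12
  step 15: row=12, L[12]='i', prepend. Next row=LF[12]=6
  step 16: row=6, L[6]='h', prepend. Next row=LF[6]=5
Reversed output: hippopotamus8BJ$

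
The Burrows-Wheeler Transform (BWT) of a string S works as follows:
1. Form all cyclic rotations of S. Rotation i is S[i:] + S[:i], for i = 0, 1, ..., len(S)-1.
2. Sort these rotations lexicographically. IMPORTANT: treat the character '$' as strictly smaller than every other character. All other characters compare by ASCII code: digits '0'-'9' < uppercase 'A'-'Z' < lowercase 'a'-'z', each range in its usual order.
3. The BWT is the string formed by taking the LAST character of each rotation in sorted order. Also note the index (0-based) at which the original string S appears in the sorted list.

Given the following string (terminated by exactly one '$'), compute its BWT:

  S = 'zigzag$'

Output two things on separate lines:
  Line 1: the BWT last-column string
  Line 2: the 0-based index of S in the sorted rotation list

All 7 rotations (rotation i = S[i:]+S[:i]):
  rot[0] = zigzag$
  rot[1] = igzag$z
  rot[2] = gzag$zi
  rot[3] = zag$zig
  rot[4] = ag$zigz
  rot[5] = g$zigza
  rot[6] = $zigzag
Sorted (with $ < everything):
  sorted[0] = $zigzag  (last char: 'g')
  sorted[1] = ag$zigz  (last char: 'z')
  sorted[2] = g$zigza  (last char: 'a')
  sorted[3] = gzag$zi  (last char: 'i')
  sorted[4] = igzag$z  (last char: 'z')
  sorted[5] = zag$zig  (last char: 'g')
  sorted[6] = zigzag$  (last char: '$')
Last column: gzaizg$
Original string S is at sorted index 6

Answer: gzaizg$
6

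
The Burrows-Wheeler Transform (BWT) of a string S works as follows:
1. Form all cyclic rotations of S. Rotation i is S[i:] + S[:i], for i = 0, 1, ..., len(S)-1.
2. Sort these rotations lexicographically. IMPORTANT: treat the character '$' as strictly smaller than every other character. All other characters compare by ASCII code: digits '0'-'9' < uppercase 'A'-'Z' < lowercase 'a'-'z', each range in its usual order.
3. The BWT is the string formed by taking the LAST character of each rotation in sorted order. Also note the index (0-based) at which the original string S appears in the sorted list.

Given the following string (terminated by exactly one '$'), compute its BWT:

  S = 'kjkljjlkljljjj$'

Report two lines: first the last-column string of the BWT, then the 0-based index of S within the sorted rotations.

All 15 rotations (rotation i = S[i:]+S[:i]):
  rot[0] = kjkljjlkljljjj$
  rot[1] = jkljjlkljljjj$k
  rot[2] = kljjlkljljjj$kj
  rot[3] = ljjlkljljjj$kjk
  rot[4] = jjlkljljjj$kjkl
  rot[5] = jlkljljjj$kjklj
  rot[6] = lkljljjj$kjkljj
  rot[7] = kljljjj$kjkljjl
  rot[8] = ljljjj$kjkljjlk
  rot[9] = jljjj$kjkljjlkl
  rot[10] = ljjj$kjkljjlklj
  rot[11] = jjj$kjkljjlkljl
  rot[12] = jj$kjkljjlkljlj
  rot[13] = j$kjkljjlkljljj
  rot[14] = $kjkljjlkljljjj
Sorted (with $ < everything):
  sorted[0] = $kjkljjlkljljjj  (last char: 'j')
  sorted[1] = j$kjkljjlkljljj  (last char: 'j')
  sorted[2] = jj$kjkljjlkljlj  (last char: 'j')
  sorted[3] = jjj$kjkljjlkljl  (last char: 'l')
  sorted[4] = jjlkljljjj$kjkl  (last char: 'l')
  sorted[5] = jkljjlkljljjj$k  (last char: 'k')
  sorted[6] = jljjj$kjkljjlkl  (last char: 'l')
  sorted[7] = jlkljljjj$kjklj  (last char: 'j')
  sorted[8] = kjkljjlkljljjj$  (last char: '$')
  sorted[9] = kljjlkljljjj$kj  (last char: 'j')
  sorted[10] = kljljjj$kjkljjl  (last char: 'l')
  sorted[11] = ljjj$kjkljjlklj  (last char: 'j')
  sorted[12] = ljjlkljljjj$kjk  (last char: 'k')
  sorted[13] = ljljjj$kjkljjlk  (last char: 'k')
  sorted[14] = lkljljjj$kjkljj  (last char: 'j')
Last column: jjjllklj$jljkkj
Original string S is at sorted index 8

Answer: jjjllklj$jljkkj
8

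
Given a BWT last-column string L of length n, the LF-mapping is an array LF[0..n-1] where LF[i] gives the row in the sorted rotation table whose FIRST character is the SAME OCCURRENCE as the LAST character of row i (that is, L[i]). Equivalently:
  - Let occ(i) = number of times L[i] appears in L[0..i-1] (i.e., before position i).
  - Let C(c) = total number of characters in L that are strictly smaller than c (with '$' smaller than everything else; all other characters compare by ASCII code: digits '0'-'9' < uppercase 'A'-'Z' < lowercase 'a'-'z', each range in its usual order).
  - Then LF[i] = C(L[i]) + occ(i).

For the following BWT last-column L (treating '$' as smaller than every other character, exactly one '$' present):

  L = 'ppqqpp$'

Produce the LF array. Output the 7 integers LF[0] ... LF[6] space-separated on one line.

Char counts: '$':1, 'p':4, 'q':2
C (first-col start): C('$')=0, C('p')=1, C('q')=5
L[0]='p': occ=0, LF[0]=C('p')+0=1+0=1
L[1]='p': occ=1, LF[1]=C('p')+1=1+1=2
L[2]='q': occ=0, LF[2]=C('q')+0=5+0=5
L[3]='q': occ=1, LF[3]=C('q')+1=5+1=6
L[4]='p': occ=2, LF[4]=C('p')+2=1+2=3
L[5]='p': occ=3, LF[5]=C('p')+3=1+3=4
L[6]='$': occ=0, LF[6]=C('$')+0=0+0=0

Answer: 1 2 5 6 3 4 0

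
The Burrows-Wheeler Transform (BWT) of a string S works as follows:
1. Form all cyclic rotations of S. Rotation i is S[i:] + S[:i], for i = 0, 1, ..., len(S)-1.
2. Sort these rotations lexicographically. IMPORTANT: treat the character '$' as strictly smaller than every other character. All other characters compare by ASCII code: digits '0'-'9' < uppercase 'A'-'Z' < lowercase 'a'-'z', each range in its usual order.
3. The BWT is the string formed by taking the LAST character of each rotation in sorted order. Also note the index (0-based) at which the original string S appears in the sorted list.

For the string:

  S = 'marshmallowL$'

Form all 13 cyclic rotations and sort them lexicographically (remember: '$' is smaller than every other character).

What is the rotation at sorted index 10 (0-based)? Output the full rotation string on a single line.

Answer: rshmallowL$ma

Derivation:
All 13 rotations (rotation i = S[i:]+S[:i]):
  rot[0] = marshmallowL$
  rot[1] = arshmallowL$m
  rot[2] = rshmallowL$ma
  rot[3] = shmallowL$mar
  rot[4] = hmallowL$mars
  rot[5] = mallowL$marsh
  rot[6] = allowL$marshm
  rot[7] = llowL$marshma
  rot[8] = lowL$marshmal
  rot[9] = owL$marshmall
  rot[10] = wL$marshmallo
  rot[11] = L$marshmallow
  rot[12] = $marshmallowL
Sorted (with $ < everything):
  sorted[0] = $marshmallowL
  sorted[1] = L$marshmallow
  sorted[2] = allowL$marshm
  sorted[3] = arshmallowL$m
  sorted[4] = hmallowL$mars
  sorted[5] = llowL$marshma
  sorted[6] = lowL$marshmal
  sorted[7] = mallowL$marsh
  sorted[8] = marshmallowL$
  sorted[9] = owL$marshmall
  sorted[10] = rshmallowL$ma
  sorted[11] = shmallowL$mar
  sorted[12] = wL$marshmallo
sorted[10] = rshmallowL$ma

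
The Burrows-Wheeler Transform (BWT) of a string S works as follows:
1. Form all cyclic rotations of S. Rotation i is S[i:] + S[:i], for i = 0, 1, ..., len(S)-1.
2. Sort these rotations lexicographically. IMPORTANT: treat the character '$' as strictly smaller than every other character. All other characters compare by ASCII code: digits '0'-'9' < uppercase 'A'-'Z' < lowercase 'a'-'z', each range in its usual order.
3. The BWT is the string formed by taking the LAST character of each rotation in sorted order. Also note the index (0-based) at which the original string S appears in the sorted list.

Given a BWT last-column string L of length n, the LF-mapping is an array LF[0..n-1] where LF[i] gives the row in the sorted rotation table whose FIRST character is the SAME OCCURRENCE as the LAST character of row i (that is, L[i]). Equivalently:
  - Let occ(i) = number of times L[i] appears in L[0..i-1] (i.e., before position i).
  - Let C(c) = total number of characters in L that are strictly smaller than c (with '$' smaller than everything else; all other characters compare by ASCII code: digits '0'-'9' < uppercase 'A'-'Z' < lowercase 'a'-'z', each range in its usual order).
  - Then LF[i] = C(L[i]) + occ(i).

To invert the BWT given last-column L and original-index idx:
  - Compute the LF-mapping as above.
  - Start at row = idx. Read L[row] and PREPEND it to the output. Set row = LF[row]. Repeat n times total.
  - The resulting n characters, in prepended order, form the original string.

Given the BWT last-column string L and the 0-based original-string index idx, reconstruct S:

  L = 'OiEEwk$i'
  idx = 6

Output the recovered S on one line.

LF mapping: 3 4 1 2 7 6 0 5
Walk LF starting at row 6, prepending L[row]:
  step 1: row=6, L[6]='$', prepend. Next row=LF[6]=0
  step 2: row=0, L[0]='O', prepend. Next row=LF[0]=3
  step 3: row=3, L[3]='E', prepend. Next row=LF[3]=2
  step 4: row=2, L[2]='E', prepend. Next row=LF[2]=1
  step 5: row=1, L[1]='i', prepend. Next row=LF[1]=4
  step 6: row=4, L[4]='w', prepend. Next row=LF[4]=7
  step 7: row=7, L[7]='i', prepend. Next row=LF[7]=5
  step 8: row=5, L[5]='k', prepend. Next row=LF[5]=6
Reversed output: kiwiEEO$

Answer: kiwiEEO$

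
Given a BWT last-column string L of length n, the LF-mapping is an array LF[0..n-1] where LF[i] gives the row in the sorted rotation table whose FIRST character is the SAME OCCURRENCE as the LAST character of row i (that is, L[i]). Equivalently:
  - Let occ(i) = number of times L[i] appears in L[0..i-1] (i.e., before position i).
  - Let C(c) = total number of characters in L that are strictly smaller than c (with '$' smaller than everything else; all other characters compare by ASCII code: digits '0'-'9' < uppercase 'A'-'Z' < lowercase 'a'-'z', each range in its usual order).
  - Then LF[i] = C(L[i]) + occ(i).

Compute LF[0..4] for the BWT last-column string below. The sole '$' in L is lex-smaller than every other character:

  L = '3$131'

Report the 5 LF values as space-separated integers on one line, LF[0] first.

Answer: 3 0 1 4 2

Derivation:
Char counts: '$':1, '1':2, '3':2
C (first-col start): C('$')=0, C('1')=1, C('3')=3
L[0]='3': occ=0, LF[0]=C('3')+0=3+0=3
L[1]='$': occ=0, LF[1]=C('$')+0=0+0=0
L[2]='1': occ=0, LF[2]=C('1')+0=1+0=1
L[3]='3': occ=1, LF[3]=C('3')+1=3+1=4
L[4]='1': occ=1, LF[4]=C('1')+1=1+1=2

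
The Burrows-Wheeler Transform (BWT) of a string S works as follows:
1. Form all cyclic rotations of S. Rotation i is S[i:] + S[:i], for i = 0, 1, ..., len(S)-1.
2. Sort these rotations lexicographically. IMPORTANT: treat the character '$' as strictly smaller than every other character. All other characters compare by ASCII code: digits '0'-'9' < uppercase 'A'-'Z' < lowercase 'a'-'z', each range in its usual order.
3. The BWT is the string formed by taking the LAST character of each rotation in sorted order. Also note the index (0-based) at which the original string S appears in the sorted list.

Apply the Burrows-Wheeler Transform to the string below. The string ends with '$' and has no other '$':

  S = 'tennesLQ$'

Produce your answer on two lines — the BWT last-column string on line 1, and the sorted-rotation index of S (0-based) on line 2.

All 9 rotations (rotation i = S[i:]+S[:i]):
  rot[0] = tennesLQ$
  rot[1] = ennesLQ$t
  rot[2] = nnesLQ$te
  rot[3] = nesLQ$ten
  rot[4] = esLQ$tenn
  rot[5] = sLQ$tenne
  rot[6] = LQ$tennes
  rot[7] = Q$tennesL
  rot[8] = $tennesLQ
Sorted (with $ < everything):
  sorted[0] = $tennesLQ  (last char: 'Q')
  sorted[1] = LQ$tennes  (last char: 's')
  sorted[2] = Q$tennesL  (last char: 'L')
  sorted[3] = ennesLQ$t  (last char: 't')
  sorted[4] = esLQ$tenn  (last char: 'n')
  sorted[5] = nesLQ$ten  (last char: 'n')
  sorted[6] = nnesLQ$te  (last char: 'e')
  sorted[7] = sLQ$tenne  (last char: 'e')
  sorted[8] = tennesLQ$  (last char: '$')
Last column: QsLtnnee$
Original string S is at sorted index 8

Answer: QsLtnnee$
8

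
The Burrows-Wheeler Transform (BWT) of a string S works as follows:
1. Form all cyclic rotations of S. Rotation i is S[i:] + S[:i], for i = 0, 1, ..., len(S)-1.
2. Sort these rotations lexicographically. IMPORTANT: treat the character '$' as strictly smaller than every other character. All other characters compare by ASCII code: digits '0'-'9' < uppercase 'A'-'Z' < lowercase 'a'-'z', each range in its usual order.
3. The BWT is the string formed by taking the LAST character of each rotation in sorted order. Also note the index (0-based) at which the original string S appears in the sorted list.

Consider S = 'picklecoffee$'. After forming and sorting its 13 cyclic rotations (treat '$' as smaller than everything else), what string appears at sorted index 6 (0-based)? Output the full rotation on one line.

Answer: fee$picklecof

Derivation:
All 13 rotations (rotation i = S[i:]+S[:i]):
  rot[0] = picklecoffee$
  rot[1] = icklecoffee$p
  rot[2] = cklecoffee$pi
  rot[3] = klecoffee$pic
  rot[4] = lecoffee$pick
  rot[5] = ecoffee$pickl
  rot[6] = coffee$pickle
  rot[7] = offee$picklec
  rot[8] = ffee$pickleco
  rot[9] = fee$picklecof
  rot[10] = ee$picklecoff
  rot[11] = e$picklecoffe
  rot[12] = $picklecoffee
Sorted (with $ < everything):
  sorted[0] = $picklecoffee
  sorted[1] = cklecoffee$pi
  sorted[2] = coffee$pickle
  sorted[3] = e$picklecoffe
  sorted[4] = ecoffee$pickl
  sorted[5] = ee$picklecoff
  sorted[6] = fee$picklecof
  sorted[7] = ffee$pickleco
  sorted[8] = icklecoffee$p
  sorted[9] = klecoffee$pic
  sorted[10] = lecoffee$pick
  sorted[11] = offee$picklec
  sorted[12] = picklecoffee$
sorted[6] = fee$picklecof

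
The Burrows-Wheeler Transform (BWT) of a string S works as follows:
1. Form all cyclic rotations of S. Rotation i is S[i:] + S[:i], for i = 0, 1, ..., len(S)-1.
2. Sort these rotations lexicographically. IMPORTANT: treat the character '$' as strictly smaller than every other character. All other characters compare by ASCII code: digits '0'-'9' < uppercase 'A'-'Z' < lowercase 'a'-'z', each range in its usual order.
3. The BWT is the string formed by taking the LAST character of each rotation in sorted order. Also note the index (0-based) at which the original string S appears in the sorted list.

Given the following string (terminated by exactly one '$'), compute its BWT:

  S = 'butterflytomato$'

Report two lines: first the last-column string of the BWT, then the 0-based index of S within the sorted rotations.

All 16 rotations (rotation i = S[i:]+S[:i]):
  rot[0] = butterflytomato$
  rot[1] = utterflytomato$b
  rot[2] = tterflytomato$bu
  rot[3] = terflytomato$but
  rot[4] = erflytomato$butt
  rot[5] = rflytomato$butte
  rot[6] = flytomato$butter
  rot[7] = lytomato$butterf
  rot[8] = ytomato$butterfl
  rot[9] = tomato$butterfly
  rot[10] = omato$butterflyt
  rot[11] = mato$butterflyto
  rot[12] = ato$butterflytom
  rot[13] = to$butterflytoma
  rot[14] = o$butterflytomat
  rot[15] = $butterflytomato
Sorted (with $ < everything):
  sorted[0] = $butterflytomato  (last char: 'o')
  sorted[1] = ato$butterflytom  (last char: 'm')
  sorted[2] = butterflytomato$  (last char: '$')
  sorted[3] = erflytomato$butt  (last char: 't')
  sorted[4] = flytomato$butter  (last char: 'r')
  sorted[5] = lytomato$butterf  (last char: 'f')
  sorted[6] = mato$butterflyto  (last char: 'o')
  sorted[7] = o$butterflytomat  (last char: 't')
  sorted[8] = omato$butterflyt  (last char: 't')
  sorted[9] = rflytomato$butte  (last char: 'e')
  sorted[10] = terflytomato$but  (last char: 't')
  sorted[11] = to$butterflytoma  (last char: 'a')
  sorted[12] = tomato$butterfly  (last char: 'y')
  sorted[13] = tterflytomato$bu  (last char: 'u')
  sorted[14] = utterflytomato$b  (last char: 'b')
  sorted[15] = ytomato$butterfl  (last char: 'l')
Last column: om$trfottetayubl
Original string S is at sorted index 2

Answer: om$trfottetayubl
2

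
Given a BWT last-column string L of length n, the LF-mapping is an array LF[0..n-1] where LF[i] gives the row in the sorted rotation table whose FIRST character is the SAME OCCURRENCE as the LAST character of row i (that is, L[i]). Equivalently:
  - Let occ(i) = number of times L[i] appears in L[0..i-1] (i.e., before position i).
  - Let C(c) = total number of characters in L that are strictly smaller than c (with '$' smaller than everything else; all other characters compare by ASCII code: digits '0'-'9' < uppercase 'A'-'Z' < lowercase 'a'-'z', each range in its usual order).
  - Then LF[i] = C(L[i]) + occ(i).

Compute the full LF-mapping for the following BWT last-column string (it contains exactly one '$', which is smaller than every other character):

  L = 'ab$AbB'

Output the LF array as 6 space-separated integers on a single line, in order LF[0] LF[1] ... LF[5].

Char counts: '$':1, 'A':1, 'B':1, 'a':1, 'b':2
C (first-col start): C('$')=0, C('A')=1, C('B')=2, C('a')=3, C('b')=4
L[0]='a': occ=0, LF[0]=C('a')+0=3+0=3
L[1]='b': occ=0, LF[1]=C('b')+0=4+0=4
L[2]='$': occ=0, LF[2]=C('$')+0=0+0=0
L[3]='A': occ=0, LF[3]=C('A')+0=1+0=1
L[4]='b': occ=1, LF[4]=C('b')+1=4+1=5
L[5]='B': occ=0, LF[5]=C('B')+0=2+0=2

Answer: 3 4 0 1 5 2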